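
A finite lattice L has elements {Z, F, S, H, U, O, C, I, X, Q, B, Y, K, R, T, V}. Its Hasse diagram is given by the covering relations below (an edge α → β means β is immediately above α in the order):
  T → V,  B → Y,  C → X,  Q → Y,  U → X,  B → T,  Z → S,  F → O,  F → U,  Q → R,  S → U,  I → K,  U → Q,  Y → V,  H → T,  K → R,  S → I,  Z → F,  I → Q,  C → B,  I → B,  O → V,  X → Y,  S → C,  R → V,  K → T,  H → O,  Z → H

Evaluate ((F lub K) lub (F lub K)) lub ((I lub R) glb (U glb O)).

R

F ∨ K = R
F ∨ K = R
R ∨ R = R
I ∨ R = R
U ∧ O = F
R ∧ F = F
R ∨ F = R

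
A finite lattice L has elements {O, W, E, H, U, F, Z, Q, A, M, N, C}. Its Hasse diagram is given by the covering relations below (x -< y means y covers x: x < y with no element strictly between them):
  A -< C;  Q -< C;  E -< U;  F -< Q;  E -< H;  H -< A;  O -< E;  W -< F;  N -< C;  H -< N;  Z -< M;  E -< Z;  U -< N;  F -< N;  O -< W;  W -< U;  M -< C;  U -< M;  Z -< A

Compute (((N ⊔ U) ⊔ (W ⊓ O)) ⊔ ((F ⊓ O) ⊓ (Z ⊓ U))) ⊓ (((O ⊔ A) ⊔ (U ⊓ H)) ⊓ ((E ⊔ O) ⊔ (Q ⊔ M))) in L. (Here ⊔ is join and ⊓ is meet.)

N ∨ U = N
W ∧ O = O
N ∨ O = N
F ∧ O = O
Z ∧ U = E
O ∧ E = O
N ∨ O = N
O ∨ A = A
U ∧ H = E
A ∨ E = A
E ∨ O = E
Q ∨ M = C
E ∨ C = C
A ∧ C = A
N ∧ A = H

H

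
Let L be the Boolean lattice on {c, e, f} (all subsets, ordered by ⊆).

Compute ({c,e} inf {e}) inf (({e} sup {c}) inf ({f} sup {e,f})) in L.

{e}

{c,e} ∧ {e} = {e}
{e} ∨ {c} = {c,e}
{f} ∨ {e,f} = {e,f}
{c,e} ∧ {e,f} = {e}
{e} ∧ {e} = {e}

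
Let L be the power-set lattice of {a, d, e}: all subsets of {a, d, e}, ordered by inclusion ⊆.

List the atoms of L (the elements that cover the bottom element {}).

{a}, {d}, {e}

The atoms are exactly the elements that cover {}: {a}, {d}, {e}.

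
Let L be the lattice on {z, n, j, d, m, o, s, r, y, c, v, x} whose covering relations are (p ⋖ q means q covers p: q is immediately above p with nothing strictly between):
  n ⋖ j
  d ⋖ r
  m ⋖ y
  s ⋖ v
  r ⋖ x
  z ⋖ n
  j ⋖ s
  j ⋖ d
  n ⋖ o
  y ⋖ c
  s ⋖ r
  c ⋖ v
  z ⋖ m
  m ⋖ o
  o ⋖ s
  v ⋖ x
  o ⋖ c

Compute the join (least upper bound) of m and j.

Common upper bounds of {m, j}: r, s, v, x.
The least among these is s.

s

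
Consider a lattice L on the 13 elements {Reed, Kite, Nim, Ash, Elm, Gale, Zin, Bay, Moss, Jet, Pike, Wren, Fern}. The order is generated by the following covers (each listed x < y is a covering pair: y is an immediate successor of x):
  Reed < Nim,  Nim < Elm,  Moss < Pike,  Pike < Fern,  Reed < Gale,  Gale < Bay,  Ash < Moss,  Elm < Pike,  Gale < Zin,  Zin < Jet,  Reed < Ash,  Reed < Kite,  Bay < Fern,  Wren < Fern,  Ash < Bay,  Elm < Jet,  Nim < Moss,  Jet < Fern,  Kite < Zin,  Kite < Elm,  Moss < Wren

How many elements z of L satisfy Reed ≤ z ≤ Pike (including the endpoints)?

7

The interval [Reed, Pike] = {Ash, Elm, Kite, Moss, Nim, Pike, Reed}, which has 7 elements.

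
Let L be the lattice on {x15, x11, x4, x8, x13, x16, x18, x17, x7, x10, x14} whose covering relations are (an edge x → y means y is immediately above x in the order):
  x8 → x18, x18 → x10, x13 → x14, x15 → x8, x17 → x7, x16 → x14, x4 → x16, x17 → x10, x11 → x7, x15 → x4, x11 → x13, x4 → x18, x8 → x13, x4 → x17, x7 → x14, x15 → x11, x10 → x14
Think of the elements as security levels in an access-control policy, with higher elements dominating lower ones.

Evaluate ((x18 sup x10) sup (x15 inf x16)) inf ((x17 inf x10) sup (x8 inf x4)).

x18 ∨ x10 = x10
x15 ∧ x16 = x15
x10 ∨ x15 = x10
x17 ∧ x10 = x17
x8 ∧ x4 = x15
x17 ∨ x15 = x17
x10 ∧ x17 = x17

x17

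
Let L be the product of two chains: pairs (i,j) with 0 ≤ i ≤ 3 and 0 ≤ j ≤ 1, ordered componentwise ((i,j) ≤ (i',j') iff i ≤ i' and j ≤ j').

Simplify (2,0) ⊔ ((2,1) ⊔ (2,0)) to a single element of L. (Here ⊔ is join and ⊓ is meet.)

(2,1) ∨ (2,0) = (2,1)
(2,0) ∨ (2,1) = (2,1)

(2,1)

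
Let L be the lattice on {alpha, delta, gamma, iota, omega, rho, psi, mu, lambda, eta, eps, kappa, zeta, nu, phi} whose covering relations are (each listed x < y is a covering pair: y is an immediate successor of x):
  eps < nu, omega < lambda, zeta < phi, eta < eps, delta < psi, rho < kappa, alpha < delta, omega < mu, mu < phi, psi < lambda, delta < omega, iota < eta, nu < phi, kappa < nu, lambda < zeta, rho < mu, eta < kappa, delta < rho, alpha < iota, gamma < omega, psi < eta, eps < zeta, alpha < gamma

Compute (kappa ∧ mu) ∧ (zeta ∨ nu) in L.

rho

kappa ∧ mu = rho
zeta ∨ nu = phi
rho ∧ phi = rho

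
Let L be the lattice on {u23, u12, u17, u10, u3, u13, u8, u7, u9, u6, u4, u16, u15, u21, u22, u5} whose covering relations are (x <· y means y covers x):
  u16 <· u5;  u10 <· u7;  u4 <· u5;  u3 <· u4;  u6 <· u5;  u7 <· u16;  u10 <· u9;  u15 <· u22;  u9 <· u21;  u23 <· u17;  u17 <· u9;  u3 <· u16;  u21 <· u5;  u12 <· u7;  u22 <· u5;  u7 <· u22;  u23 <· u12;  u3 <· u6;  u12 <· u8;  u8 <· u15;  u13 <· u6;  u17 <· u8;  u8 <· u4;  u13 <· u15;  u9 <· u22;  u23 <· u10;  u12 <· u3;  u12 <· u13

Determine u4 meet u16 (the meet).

u3

Common lower bounds of {u4, u16}: u12, u23, u3.
The greatest among these is u3.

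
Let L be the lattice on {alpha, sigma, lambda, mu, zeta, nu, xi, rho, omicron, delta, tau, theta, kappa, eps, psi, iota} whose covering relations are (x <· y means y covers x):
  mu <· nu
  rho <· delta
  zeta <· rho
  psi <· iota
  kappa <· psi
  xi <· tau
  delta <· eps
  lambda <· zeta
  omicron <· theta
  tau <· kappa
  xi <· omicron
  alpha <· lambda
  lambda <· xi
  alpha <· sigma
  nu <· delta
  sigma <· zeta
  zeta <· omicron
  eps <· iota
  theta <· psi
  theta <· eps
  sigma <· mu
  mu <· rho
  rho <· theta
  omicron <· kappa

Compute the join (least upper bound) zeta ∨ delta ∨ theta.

Common upper bounds of {zeta, delta, theta}: eps, iota.
The least among these is eps.

eps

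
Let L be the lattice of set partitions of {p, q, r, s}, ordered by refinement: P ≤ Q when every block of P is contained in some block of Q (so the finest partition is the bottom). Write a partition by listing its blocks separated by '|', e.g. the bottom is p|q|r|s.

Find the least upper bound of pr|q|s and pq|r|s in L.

The join of pr|q|s and pq|r|s merges any blocks that overlap across the partitions, giving pqr|s.

pqr|s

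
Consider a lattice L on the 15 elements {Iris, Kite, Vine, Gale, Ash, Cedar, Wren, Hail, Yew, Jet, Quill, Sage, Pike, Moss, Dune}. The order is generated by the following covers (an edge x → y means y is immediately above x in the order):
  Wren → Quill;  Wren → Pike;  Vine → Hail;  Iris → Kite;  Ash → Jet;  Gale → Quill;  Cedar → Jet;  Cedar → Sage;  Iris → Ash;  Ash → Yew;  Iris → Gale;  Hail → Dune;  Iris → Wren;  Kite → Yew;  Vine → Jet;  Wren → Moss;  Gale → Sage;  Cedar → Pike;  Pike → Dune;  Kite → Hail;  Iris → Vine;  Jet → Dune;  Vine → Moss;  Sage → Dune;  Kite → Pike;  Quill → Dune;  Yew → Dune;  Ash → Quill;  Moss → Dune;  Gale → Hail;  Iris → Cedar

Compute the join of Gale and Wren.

Common upper bounds of {Gale, Wren}: Dune, Quill.
The least among these is Quill.

Quill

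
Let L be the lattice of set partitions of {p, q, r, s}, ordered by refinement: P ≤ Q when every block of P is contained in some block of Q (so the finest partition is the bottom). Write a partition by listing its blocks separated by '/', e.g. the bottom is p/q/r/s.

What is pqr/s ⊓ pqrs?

pqr/s

Common lower bounds of {pqr/s, pqrs}: p/q/r/s, p/qr/s, pq/r/s, pqr/s, pr/q/s.
The greatest among these is pqr/s.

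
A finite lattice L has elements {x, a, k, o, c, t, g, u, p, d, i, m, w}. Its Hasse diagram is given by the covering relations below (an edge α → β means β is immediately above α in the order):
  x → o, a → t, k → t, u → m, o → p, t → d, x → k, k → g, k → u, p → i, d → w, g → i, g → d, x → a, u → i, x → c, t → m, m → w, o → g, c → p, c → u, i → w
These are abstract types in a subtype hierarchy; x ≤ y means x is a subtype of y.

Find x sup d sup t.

d

Common upper bounds of {x, d, t}: d, w.
The least among these is d.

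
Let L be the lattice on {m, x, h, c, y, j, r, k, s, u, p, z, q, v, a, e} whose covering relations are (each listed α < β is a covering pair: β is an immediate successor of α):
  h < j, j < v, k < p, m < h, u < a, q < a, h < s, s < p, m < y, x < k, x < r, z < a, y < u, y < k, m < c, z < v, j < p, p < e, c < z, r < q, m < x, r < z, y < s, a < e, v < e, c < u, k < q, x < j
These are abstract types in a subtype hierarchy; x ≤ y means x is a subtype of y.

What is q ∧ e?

Common lower bounds of {q, e}: k, m, q, r, x, y.
The greatest among these is q.

q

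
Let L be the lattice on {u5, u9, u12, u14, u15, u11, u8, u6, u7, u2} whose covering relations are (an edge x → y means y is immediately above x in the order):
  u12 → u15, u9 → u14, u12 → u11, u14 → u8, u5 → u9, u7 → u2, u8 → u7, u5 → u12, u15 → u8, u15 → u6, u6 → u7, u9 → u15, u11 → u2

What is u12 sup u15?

u15

Common upper bounds of {u12, u15}: u15, u2, u6, u7, u8.
The least among these is u15.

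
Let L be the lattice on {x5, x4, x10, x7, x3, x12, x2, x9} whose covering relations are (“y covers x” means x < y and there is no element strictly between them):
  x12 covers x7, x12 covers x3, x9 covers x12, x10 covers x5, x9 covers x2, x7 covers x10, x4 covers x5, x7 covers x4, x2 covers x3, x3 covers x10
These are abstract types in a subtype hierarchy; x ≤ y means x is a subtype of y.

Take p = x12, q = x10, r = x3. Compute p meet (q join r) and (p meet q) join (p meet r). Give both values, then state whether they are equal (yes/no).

x3; x3; yes

q join r = x3, so p meet (q join r) = x12 meet x3 = x3.
p meet q = x10 and p meet r = x3, so (p meet q) join (p meet r) = x10 join x3 = x3.
Equal: yes.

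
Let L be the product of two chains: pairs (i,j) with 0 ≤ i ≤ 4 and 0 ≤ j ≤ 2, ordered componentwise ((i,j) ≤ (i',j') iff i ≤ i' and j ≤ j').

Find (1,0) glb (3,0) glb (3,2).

In a product of chains, the meet is componentwise min, giving (1,0).

(1,0)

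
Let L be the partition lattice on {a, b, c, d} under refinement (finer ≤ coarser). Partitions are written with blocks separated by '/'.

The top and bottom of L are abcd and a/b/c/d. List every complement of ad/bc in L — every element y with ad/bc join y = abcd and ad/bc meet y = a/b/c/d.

Need y with ad/bc ∨ y = abcd and ad/bc ∧ y = a/b/c/d.
Checking each element gives: a/b/cd, a/bd/c, ab/c/d, ab/cd, ac/b/d, ac/bd.

a/b/cd, a/bd/c, ab/c/d, ab/cd, ac/b/d, ac/bd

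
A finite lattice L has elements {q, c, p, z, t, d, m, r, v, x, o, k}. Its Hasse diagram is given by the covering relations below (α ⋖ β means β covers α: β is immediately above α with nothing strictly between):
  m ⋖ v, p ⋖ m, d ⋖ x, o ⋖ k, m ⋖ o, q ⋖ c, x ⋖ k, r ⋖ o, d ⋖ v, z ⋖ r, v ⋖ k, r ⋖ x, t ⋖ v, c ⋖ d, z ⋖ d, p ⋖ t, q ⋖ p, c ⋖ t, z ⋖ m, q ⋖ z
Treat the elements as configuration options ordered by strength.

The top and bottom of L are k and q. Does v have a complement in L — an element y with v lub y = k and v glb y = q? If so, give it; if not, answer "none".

none

For every candidate y, either v ∨ y ≠ k or v ∧ y ≠ q; no complement exists.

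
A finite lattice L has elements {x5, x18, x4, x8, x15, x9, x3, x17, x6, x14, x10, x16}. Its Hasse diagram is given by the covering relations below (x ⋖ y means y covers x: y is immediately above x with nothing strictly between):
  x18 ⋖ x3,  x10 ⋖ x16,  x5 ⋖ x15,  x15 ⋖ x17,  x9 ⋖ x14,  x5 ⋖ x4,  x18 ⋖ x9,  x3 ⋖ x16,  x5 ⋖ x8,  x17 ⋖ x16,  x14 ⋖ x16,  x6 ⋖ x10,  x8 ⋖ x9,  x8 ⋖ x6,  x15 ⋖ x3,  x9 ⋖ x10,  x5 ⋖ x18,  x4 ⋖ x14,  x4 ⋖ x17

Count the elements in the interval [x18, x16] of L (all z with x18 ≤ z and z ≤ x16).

6

The interval [x18, x16] = {x10, x14, x16, x18, x3, x9}, which has 6 elements.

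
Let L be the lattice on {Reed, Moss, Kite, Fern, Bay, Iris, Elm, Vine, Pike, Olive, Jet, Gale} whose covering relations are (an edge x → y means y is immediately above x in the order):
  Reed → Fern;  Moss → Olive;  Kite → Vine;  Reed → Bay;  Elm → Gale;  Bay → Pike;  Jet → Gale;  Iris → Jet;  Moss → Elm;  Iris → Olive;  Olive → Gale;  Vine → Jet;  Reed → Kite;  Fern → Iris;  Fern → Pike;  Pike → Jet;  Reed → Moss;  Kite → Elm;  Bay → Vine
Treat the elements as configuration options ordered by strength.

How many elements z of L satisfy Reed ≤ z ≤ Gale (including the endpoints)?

The interval [Reed, Gale] = {Bay, Elm, Fern, Gale, Iris, Jet, Kite, Moss, Olive, Pike, Reed, Vine}, which has 12 elements.

12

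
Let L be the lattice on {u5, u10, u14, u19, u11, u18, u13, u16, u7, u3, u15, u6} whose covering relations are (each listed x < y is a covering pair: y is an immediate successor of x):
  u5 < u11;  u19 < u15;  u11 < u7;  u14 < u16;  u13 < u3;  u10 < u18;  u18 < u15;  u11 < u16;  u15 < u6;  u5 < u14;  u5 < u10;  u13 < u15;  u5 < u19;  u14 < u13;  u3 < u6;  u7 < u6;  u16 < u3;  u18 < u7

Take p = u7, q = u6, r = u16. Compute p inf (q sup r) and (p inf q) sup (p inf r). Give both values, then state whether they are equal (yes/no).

q sup r = u6, so p inf (q sup r) = u7 inf u6 = u7.
p inf q = u7 and p inf r = u11, so (p inf q) sup (p inf r) = u7 sup u11 = u7.
Equal: yes.

u7; u7; yes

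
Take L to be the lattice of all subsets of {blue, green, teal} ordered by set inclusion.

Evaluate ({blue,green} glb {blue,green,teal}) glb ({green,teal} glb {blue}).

{blue,green} ∧ {blue,green,teal} = {blue,green}
{green,teal} ∧ {blue} = {}
{blue,green} ∧ {} = {}

{}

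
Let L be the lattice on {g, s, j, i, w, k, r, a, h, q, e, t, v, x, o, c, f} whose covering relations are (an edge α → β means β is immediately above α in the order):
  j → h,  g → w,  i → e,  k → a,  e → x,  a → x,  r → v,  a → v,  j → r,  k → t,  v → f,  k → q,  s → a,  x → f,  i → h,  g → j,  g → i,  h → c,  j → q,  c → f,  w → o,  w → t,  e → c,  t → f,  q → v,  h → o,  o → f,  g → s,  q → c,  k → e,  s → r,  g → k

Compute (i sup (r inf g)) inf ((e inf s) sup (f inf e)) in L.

i

r ∧ g = g
i ∨ g = i
e ∧ s = g
f ∧ e = e
g ∨ e = e
i ∧ e = i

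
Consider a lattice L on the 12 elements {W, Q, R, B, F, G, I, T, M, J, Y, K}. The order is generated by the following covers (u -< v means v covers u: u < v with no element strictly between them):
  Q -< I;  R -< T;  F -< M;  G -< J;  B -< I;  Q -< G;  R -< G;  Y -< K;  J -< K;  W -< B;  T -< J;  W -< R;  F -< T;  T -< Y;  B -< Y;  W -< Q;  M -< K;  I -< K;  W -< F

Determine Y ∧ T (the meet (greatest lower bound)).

T

Common lower bounds of {Y, T}: F, R, T, W.
The greatest among these is T.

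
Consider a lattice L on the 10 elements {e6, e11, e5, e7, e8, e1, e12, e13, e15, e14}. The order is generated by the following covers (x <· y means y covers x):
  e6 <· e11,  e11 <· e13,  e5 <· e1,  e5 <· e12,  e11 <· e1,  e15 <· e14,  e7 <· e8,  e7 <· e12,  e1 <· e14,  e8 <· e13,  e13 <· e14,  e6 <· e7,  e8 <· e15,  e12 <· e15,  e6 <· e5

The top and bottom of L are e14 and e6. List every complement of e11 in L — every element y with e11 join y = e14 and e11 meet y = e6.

e12, e15

Need y with e11 ∨ y = e14 and e11 ∧ y = e6.
Checking each element gives: e12, e15.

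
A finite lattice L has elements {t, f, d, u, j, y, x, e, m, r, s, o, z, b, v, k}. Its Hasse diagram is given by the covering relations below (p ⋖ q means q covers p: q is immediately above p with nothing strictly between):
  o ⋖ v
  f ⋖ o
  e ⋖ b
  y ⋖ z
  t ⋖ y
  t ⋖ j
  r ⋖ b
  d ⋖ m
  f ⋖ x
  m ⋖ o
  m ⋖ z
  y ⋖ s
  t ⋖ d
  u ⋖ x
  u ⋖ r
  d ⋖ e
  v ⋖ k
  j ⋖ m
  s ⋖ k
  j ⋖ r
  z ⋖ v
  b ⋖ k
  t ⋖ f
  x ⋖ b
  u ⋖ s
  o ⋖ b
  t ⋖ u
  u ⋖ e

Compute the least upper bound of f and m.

Common upper bounds of {f, m}: b, k, o, v.
The least among these is o.

o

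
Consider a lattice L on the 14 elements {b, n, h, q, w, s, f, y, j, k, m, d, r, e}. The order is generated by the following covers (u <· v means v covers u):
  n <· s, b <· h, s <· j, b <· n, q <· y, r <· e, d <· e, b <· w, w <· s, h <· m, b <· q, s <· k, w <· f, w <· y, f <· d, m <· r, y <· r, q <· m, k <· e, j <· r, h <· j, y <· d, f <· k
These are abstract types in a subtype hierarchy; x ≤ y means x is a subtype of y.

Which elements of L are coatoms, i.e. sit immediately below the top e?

d, k, r

The coatoms are exactly the elements covered by e: d, k, r.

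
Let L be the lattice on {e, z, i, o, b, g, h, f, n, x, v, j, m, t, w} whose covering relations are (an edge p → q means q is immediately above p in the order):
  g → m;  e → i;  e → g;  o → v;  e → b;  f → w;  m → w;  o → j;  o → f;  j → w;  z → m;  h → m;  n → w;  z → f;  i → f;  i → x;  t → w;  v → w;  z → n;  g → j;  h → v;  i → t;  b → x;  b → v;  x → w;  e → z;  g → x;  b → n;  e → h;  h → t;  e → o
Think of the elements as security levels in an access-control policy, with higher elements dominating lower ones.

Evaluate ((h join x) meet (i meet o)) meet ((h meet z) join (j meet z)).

e

h ∨ x = w
i ∧ o = e
w ∧ e = e
h ∧ z = e
j ∧ z = e
e ∨ e = e
e ∧ e = e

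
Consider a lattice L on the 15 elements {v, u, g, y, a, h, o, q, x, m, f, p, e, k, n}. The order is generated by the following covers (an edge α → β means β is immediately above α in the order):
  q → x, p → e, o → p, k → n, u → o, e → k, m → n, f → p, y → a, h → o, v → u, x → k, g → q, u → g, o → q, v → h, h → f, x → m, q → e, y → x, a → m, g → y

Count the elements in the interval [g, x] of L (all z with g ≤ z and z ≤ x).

4

The interval [g, x] = {g, q, x, y}, which has 4 elements.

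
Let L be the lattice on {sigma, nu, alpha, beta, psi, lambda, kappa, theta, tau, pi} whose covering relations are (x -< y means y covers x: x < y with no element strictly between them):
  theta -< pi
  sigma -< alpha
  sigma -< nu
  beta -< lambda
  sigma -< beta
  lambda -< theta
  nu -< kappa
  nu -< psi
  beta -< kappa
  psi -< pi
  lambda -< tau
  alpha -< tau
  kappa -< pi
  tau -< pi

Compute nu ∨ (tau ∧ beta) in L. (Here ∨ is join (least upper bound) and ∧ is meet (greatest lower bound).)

tau ∧ beta = beta
nu ∨ beta = kappa

kappa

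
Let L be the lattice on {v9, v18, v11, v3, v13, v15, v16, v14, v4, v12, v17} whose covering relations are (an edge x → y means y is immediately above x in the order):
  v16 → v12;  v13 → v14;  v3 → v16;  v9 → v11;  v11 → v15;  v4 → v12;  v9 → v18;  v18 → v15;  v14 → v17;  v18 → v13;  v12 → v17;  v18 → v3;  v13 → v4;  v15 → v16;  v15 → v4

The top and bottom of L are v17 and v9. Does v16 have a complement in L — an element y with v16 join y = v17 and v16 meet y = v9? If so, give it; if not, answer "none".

For every candidate y, either v16 ∨ y ≠ v17 or v16 ∧ y ≠ v9; no complement exists.

none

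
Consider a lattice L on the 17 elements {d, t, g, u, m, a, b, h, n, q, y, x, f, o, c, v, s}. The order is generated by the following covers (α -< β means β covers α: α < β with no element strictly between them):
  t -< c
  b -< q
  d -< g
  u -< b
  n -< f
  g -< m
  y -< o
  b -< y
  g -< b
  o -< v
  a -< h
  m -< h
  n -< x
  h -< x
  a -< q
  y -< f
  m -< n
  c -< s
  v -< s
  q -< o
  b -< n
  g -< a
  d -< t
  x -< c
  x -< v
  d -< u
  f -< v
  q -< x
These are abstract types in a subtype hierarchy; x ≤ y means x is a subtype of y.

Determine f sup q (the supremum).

Common upper bounds of {f, q}: s, v.
The least among these is v.

v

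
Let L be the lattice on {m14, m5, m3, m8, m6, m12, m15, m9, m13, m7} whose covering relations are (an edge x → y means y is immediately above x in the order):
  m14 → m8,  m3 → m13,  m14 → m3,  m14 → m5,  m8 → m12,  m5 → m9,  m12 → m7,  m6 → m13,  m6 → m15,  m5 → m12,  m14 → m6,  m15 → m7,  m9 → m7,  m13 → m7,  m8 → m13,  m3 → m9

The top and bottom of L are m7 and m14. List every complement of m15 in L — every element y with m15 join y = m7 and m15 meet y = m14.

m12, m3, m5, m8, m9

Need y with m15 ∨ y = m7 and m15 ∧ y = m14.
Checking each element gives: m12, m3, m5, m8, m9.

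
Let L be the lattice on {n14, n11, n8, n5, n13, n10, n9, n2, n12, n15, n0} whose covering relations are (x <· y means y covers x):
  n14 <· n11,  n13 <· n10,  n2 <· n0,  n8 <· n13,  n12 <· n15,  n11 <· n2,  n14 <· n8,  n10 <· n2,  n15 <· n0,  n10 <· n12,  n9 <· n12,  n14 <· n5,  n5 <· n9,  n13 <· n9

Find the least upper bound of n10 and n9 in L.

Common upper bounds of {n10, n9}: n0, n12, n15.
The least among these is n12.

n12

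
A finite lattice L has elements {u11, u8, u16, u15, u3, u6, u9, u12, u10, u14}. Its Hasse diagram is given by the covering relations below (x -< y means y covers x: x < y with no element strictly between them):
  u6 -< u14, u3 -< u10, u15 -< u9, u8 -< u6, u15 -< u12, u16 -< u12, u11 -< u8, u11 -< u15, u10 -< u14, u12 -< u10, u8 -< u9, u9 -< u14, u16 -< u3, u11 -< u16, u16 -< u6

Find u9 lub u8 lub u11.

Common upper bounds of {u9, u8, u11}: u14, u9.
The least among these is u9.

u9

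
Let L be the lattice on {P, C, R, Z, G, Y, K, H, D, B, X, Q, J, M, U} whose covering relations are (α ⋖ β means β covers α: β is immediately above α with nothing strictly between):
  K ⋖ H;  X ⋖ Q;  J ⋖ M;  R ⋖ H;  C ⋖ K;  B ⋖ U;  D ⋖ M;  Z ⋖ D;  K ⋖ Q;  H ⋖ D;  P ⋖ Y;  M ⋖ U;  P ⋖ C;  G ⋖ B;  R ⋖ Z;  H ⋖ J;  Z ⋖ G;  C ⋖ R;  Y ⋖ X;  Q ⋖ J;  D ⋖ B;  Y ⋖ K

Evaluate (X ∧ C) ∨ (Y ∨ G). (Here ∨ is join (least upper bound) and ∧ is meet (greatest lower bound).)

B

X ∧ C = P
Y ∨ G = B
P ∨ B = B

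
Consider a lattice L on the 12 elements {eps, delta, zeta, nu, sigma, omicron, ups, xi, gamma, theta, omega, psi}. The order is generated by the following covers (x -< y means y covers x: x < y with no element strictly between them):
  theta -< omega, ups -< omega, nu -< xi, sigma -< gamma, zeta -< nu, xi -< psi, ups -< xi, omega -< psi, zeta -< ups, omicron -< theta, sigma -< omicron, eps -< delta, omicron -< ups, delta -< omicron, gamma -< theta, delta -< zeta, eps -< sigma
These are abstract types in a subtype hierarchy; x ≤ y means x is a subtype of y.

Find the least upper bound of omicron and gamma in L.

Common upper bounds of {omicron, gamma}: omega, psi, theta.
The least among these is theta.

theta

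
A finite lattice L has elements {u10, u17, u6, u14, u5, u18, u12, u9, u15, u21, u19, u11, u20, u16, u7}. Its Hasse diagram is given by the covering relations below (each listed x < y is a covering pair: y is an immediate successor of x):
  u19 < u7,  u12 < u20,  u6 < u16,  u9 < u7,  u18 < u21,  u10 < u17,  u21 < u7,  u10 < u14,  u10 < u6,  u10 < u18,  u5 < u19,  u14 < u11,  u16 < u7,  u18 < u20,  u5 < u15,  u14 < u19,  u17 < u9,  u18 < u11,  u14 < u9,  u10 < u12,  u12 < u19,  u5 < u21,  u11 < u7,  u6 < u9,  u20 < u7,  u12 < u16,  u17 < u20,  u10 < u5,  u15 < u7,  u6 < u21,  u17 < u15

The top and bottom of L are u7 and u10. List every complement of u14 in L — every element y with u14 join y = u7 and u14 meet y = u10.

Need y with u14 ∨ y = u7 and u14 ∧ y = u10.
Checking each element gives: u15, u16, u20, u21.

u15, u16, u20, u21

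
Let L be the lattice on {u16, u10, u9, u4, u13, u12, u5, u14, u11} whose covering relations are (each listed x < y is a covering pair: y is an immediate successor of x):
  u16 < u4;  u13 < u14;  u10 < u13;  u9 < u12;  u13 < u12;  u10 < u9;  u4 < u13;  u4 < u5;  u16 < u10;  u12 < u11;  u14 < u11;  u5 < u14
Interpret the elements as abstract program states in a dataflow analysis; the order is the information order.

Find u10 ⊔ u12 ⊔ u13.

Common upper bounds of {u10, u12, u13}: u11, u12.
The least among these is u12.

u12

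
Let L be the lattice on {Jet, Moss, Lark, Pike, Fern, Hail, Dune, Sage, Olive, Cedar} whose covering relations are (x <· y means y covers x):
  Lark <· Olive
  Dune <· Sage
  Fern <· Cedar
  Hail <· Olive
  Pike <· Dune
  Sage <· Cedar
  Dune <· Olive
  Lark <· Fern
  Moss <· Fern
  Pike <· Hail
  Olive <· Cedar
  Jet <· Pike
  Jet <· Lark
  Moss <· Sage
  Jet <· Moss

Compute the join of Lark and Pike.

Common upper bounds of {Lark, Pike}: Cedar, Olive.
The least among these is Olive.

Olive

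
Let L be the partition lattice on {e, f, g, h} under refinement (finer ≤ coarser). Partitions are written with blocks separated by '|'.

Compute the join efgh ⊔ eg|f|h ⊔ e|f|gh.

The join of efgh, eg|f|h, e|f|gh merges any blocks that overlap across the partitions, giving efgh.

efgh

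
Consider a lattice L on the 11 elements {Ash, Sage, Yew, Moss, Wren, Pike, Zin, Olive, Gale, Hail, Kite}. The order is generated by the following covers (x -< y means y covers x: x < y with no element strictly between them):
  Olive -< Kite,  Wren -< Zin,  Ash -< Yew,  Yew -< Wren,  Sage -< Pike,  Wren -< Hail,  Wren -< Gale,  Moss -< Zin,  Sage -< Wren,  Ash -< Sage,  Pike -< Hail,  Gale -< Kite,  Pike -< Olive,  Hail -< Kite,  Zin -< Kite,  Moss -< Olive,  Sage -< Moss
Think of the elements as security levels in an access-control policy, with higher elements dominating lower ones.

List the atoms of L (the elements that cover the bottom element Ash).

Sage, Yew

The atoms are exactly the elements that cover Ash: Sage, Yew.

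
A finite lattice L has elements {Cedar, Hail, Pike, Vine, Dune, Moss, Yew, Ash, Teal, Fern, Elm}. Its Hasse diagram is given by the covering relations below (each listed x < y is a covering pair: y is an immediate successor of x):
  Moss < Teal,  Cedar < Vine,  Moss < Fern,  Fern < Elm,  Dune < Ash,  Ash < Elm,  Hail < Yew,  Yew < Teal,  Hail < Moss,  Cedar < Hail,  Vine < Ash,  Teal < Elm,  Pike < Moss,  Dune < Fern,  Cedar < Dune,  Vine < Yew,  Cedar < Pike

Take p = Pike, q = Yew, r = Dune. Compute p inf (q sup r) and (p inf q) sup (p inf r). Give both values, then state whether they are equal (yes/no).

Pike; Cedar; no

q sup r = Elm, so p inf (q sup r) = Pike inf Elm = Pike.
p inf q = Cedar and p inf r = Cedar, so (p inf q) sup (p inf r) = Cedar sup Cedar = Cedar.
Equal: no.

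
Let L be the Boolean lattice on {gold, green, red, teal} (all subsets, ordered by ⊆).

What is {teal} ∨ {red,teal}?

{red,teal}

Under ⊆, join is union: {teal} ∪ {red,teal} = {red,teal}.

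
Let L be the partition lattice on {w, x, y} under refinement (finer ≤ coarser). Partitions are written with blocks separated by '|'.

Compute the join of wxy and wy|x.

wxy

The join of wxy and wy|x merges any blocks that overlap across the partitions, giving wxy.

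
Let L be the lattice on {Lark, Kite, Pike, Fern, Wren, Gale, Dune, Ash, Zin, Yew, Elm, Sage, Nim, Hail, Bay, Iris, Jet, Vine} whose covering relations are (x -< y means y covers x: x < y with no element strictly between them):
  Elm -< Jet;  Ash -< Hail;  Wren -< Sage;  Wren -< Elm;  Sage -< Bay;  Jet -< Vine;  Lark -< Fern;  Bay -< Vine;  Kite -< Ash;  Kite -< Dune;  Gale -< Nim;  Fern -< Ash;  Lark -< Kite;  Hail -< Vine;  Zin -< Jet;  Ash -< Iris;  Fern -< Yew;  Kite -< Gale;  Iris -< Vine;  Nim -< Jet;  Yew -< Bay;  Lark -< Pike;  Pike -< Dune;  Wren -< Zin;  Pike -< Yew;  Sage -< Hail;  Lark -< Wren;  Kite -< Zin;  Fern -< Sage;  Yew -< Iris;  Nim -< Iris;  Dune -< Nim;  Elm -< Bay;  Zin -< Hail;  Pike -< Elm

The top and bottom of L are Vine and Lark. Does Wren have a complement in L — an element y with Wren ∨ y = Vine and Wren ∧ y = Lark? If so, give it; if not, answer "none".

Iris

Need y with Wren ∨ y = Vine and Wren ∧ y = Lark.
Checking each element gives: Iris.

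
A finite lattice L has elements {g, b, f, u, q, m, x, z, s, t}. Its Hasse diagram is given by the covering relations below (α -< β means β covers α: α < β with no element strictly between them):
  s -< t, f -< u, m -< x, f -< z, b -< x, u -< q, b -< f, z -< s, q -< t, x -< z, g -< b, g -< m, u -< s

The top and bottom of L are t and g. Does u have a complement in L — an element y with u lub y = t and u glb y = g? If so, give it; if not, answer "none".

For every candidate y, either u ∨ y ≠ t or u ∧ y ≠ g; no complement exists.

none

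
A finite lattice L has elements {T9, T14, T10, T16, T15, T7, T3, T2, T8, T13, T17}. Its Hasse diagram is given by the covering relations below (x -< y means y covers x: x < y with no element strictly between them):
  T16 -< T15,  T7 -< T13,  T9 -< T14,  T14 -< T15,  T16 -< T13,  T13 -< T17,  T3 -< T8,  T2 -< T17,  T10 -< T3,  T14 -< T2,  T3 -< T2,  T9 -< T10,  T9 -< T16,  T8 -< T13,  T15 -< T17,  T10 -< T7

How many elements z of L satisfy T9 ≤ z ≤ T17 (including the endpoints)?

The interval [T9, T17] = {T10, T13, T14, T15, T16, T17, T2, T3, T7, T8, T9}, which has 11 elements.

11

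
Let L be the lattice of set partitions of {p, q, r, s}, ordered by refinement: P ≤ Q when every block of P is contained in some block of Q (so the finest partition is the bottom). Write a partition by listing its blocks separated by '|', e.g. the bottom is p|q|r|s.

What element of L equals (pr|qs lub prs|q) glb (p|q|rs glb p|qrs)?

pr|qs ∨ prs|q = pqrs
p|q|rs ∧ p|qrs = p|q|rs
pqrs ∧ p|q|rs = p|q|rs

p|q|rs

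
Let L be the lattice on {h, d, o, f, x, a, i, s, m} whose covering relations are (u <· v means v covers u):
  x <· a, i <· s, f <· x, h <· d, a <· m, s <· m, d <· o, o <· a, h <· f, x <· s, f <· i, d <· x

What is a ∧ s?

x

Common lower bounds of {a, s}: d, f, h, x.
The greatest among these is x.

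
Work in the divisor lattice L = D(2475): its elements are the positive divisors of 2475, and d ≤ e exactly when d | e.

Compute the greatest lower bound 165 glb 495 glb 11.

11

Common lower bounds of {165, 495, 11}: 1, 11.
The greatest among these is 11.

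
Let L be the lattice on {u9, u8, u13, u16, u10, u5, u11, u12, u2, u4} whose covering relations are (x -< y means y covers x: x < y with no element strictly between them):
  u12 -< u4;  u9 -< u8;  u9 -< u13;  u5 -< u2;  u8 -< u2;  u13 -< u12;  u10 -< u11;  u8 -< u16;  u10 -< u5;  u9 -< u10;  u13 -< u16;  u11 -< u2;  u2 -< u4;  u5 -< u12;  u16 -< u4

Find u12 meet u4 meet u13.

u13

Common lower bounds of {u12, u4, u13}: u13, u9.
The greatest among these is u13.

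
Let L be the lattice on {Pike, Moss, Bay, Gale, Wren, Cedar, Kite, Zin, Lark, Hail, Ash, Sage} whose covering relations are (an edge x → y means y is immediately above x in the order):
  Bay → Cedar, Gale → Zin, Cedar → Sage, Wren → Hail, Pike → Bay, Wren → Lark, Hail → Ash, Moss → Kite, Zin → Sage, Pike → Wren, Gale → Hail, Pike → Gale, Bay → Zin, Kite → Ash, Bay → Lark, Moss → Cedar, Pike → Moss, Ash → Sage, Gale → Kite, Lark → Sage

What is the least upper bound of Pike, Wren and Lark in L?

Common upper bounds of {Pike, Wren, Lark}: Lark, Sage.
The least among these is Lark.

Lark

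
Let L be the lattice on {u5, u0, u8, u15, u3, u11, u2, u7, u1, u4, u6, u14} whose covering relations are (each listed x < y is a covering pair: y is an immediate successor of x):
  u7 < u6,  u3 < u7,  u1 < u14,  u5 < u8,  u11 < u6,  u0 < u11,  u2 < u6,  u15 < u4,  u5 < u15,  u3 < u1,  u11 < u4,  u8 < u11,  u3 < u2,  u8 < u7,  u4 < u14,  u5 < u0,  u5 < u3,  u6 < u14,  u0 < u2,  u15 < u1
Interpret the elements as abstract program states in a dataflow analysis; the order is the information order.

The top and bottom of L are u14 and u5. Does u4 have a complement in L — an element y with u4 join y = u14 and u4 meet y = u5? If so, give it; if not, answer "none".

u3

Need y with u4 ∨ y = u14 and u4 ∧ y = u5.
Checking each element gives: u3.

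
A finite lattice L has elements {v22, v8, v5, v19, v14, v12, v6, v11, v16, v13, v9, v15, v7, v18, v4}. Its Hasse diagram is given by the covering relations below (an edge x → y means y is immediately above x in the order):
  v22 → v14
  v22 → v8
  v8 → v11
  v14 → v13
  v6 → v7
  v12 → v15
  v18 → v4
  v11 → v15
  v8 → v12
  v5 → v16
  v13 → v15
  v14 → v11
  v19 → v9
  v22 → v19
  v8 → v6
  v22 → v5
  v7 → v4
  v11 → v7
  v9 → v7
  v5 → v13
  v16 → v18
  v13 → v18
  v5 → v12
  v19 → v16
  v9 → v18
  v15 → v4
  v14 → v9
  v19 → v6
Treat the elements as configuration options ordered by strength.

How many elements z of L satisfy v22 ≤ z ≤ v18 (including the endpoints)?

8

The interval [v22, v18] = {v13, v14, v16, v18, v19, v22, v5, v9}, which has 8 elements.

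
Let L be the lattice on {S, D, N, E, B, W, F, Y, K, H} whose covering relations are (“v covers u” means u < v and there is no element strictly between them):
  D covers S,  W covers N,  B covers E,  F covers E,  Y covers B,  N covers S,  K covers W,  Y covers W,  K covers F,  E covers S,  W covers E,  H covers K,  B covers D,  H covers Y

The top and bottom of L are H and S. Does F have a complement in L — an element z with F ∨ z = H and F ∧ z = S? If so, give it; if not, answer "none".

D

Need z with F ∨ z = H and F ∧ z = S.
Checking each element gives: D.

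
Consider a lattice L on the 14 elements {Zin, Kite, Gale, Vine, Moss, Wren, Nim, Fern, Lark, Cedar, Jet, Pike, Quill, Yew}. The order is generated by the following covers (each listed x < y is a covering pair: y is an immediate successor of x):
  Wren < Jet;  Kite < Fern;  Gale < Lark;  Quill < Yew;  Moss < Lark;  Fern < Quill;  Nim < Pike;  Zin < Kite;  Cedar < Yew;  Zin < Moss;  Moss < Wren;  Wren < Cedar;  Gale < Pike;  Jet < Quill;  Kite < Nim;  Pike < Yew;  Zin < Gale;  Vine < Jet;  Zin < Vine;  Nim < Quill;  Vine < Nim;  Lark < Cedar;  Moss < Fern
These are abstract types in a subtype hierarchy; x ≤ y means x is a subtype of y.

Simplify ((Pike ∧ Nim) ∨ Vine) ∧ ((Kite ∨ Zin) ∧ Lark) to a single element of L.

Pike ∧ Nim = Nim
Nim ∨ Vine = Nim
Kite ∨ Zin = Kite
Kite ∧ Lark = Zin
Nim ∧ Zin = Zin

Zin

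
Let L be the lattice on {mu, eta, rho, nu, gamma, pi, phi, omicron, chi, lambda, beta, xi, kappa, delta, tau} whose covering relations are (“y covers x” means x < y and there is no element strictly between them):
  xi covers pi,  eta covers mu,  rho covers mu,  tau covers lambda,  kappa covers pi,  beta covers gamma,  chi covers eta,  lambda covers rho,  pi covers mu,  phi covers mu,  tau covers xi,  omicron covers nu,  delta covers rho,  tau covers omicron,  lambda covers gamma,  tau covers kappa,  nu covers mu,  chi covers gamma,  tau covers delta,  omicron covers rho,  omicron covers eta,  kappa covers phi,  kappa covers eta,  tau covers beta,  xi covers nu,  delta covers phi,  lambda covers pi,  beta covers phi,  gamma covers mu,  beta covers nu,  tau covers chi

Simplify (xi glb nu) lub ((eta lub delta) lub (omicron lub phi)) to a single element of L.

tau

xi ∧ nu = nu
eta ∨ delta = tau
omicron ∨ phi = tau
tau ∨ tau = tau
nu ∨ tau = tau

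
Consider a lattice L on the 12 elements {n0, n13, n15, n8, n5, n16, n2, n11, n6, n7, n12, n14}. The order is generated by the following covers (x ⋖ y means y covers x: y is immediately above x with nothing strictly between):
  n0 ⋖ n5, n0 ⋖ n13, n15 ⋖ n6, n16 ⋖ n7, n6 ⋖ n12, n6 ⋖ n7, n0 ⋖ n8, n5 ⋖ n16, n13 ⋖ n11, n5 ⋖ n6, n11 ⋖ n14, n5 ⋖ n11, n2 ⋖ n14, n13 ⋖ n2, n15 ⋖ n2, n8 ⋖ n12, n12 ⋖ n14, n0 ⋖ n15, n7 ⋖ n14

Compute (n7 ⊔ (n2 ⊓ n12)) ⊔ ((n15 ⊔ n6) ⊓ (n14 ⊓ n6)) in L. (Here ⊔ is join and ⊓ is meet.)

n2 ∧ n12 = n15
n7 ∨ n15 = n7
n15 ∨ n6 = n6
n14 ∧ n6 = n6
n6 ∧ n6 = n6
n7 ∨ n6 = n7

n7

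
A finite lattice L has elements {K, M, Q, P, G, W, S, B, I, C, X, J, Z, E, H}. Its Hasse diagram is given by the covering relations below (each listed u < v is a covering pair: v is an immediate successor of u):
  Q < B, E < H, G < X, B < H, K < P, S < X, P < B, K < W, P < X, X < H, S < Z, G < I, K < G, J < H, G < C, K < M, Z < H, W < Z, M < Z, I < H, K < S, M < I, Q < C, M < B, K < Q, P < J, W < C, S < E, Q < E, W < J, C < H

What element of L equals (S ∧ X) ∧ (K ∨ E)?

S

S ∧ X = S
K ∨ E = E
S ∧ E = S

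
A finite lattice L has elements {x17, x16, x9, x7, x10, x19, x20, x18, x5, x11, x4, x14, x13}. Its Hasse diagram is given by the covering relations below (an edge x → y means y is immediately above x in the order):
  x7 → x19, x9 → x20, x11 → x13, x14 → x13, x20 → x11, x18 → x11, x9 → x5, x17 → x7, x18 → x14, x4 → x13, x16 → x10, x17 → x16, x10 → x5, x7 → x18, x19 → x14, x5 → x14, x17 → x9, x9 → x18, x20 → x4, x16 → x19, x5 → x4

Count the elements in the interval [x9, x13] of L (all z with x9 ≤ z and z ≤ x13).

8

The interval [x9, x13] = {x11, x13, x14, x18, x20, x4, x5, x9}, which has 8 elements.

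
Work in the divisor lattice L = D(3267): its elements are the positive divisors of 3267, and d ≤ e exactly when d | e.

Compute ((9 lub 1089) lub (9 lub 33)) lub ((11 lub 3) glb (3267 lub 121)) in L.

1089

9 ∨ 1089 = 1089
9 ∨ 33 = 99
1089 ∨ 99 = 1089
11 ∨ 3 = 33
3267 ∨ 121 = 3267
33 ∧ 3267 = 33
1089 ∨ 33 = 1089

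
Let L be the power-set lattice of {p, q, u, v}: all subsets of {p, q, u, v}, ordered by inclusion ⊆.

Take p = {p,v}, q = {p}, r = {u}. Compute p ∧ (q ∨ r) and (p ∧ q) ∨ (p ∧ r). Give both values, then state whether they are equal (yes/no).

q ∨ r = {p,u}, so p ∧ (q ∨ r) = {p,v} ∧ {p,u} = {p}.
p ∧ q = {p} and p ∧ r = ∅, so (p ∧ q) ∨ (p ∧ r) = {p} ∨ ∅ = {p}.
Equal: yes.

{p}; {p}; yes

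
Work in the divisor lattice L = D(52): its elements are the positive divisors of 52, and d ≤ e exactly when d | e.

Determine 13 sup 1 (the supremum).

13

Common upper bounds of {13, 1}: 13, 26, 52.
The least among these is 13.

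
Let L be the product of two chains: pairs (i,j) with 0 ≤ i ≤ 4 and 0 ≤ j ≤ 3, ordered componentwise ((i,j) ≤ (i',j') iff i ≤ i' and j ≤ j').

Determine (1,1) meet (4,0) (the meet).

In a product of chains, the meet is componentwise min, giving (1,0).

(1,0)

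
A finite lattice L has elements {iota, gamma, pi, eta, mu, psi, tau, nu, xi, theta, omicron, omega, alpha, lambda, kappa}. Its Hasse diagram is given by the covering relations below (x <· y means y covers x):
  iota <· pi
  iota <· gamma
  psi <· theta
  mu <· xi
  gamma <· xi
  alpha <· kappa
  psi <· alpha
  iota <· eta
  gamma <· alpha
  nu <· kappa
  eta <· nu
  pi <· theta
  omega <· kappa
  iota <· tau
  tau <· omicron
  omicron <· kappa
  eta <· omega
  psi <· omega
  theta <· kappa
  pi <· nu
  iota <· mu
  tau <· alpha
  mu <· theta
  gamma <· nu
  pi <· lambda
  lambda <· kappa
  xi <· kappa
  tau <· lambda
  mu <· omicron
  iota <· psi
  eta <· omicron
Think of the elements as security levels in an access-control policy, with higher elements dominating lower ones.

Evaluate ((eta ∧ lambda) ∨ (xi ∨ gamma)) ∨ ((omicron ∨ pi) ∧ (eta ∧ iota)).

xi

eta ∧ lambda = iota
xi ∨ gamma = xi
iota ∨ xi = xi
omicron ∨ pi = kappa
eta ∧ iota = iota
kappa ∧ iota = iota
xi ∨ iota = xi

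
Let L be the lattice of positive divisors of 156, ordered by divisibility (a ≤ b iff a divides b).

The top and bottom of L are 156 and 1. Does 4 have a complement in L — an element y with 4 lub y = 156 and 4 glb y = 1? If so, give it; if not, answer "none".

39

Need y with 4 ∨ y = 156 and 4 ∧ y = 1.
Checking each element gives: 39.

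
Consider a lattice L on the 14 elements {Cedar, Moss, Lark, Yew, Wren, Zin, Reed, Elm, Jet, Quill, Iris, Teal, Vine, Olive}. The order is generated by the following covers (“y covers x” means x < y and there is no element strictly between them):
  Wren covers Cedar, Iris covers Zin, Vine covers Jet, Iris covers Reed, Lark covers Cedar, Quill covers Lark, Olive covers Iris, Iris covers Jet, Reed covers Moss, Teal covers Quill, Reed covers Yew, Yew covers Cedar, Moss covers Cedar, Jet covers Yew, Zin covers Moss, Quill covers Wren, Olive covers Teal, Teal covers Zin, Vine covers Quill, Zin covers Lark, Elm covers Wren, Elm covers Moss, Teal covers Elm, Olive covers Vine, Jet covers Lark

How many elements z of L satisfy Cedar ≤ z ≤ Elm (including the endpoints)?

4

The interval [Cedar, Elm] = {Cedar, Elm, Moss, Wren}, which has 4 elements.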